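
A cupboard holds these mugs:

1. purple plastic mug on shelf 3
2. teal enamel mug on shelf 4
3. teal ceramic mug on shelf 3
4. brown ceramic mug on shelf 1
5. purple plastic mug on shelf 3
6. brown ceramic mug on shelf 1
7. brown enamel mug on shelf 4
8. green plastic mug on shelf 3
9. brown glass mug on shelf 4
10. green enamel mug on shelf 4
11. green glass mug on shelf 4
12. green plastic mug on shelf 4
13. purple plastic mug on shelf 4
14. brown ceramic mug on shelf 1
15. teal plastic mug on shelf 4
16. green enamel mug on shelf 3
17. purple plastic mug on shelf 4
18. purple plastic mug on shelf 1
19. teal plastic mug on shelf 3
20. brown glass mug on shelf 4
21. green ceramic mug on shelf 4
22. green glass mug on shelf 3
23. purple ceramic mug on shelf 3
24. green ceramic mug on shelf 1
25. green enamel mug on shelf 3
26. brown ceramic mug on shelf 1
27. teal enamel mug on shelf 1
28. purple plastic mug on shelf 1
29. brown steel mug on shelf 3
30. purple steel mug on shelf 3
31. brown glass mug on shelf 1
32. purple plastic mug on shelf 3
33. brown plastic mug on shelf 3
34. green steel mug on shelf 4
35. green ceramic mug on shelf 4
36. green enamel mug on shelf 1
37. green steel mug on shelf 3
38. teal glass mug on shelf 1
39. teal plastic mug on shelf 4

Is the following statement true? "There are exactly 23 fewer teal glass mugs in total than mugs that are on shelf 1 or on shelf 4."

|teal glass mugs| = 1.
|mugs on shelf 1 or on shelf 4| = 25.
The claim requires 25 − 1 (= 24) to equal 23, which does not hold.

False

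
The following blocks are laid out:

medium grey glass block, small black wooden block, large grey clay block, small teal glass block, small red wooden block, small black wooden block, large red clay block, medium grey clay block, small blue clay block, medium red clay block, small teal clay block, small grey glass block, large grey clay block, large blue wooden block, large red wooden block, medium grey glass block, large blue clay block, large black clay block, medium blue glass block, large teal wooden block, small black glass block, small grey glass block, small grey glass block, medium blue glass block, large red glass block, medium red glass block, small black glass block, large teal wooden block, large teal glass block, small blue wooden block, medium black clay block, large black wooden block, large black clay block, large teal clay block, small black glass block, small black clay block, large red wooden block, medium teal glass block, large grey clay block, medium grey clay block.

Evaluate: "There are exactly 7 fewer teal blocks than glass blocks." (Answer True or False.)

False

teal blocks: 7.
glass blocks: 15.
The claim requires 15 − 7 (= 8) to equal 7, which does not hold.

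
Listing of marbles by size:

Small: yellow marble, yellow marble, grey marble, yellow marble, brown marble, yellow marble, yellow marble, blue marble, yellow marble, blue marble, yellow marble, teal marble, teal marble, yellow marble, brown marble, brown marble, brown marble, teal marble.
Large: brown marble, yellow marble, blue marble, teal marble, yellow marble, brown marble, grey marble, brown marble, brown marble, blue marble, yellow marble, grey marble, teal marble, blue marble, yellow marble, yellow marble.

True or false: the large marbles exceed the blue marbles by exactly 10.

False

|large marbles| = 16.
|blue marbles| = 5.
The claim requires 16 − 5 (= 11) to equal 10, which does not hold.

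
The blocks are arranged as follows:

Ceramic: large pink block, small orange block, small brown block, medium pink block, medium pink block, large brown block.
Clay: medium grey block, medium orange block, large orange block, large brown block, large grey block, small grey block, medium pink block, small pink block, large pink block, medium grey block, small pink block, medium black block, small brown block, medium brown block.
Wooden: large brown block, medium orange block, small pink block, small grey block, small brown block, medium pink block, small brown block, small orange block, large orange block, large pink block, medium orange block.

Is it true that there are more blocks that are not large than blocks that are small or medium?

False

|blocks that are not large| = 22.
|blocks that are small or medium| = 22.
The claim requires 22 > 22, which does not hold.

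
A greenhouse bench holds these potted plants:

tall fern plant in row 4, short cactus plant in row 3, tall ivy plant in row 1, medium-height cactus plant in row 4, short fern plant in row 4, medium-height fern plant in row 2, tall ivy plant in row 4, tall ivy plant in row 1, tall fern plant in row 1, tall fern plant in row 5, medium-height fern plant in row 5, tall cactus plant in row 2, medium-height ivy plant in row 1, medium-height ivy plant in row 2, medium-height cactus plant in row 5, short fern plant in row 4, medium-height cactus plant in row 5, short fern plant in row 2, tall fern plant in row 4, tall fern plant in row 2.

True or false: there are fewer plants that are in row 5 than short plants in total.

False

plants in row 5: 4.
short plants: 4.
The claim requires 4 < 4, which does not hold.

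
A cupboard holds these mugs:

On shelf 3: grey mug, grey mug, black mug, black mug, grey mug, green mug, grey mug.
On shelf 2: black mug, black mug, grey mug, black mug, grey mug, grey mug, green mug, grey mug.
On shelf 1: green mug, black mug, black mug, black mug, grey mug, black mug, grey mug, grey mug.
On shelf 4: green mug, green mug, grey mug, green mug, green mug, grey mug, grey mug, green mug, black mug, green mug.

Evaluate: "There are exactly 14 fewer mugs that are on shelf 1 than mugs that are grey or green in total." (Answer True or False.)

False

|mugs on shelf 1| = 8.
|mugs that are grey or green| = 23.
The claim requires 23 − 8 (= 15) to equal 14, which does not hold.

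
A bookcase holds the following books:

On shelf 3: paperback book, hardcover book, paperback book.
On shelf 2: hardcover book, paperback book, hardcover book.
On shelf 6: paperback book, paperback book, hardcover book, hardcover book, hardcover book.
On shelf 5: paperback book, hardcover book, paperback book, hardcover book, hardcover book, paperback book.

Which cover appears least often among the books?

paperback

Counts by cover: hardcover 9, paperback 8.
The minimum is 8, held uniquely by paperback.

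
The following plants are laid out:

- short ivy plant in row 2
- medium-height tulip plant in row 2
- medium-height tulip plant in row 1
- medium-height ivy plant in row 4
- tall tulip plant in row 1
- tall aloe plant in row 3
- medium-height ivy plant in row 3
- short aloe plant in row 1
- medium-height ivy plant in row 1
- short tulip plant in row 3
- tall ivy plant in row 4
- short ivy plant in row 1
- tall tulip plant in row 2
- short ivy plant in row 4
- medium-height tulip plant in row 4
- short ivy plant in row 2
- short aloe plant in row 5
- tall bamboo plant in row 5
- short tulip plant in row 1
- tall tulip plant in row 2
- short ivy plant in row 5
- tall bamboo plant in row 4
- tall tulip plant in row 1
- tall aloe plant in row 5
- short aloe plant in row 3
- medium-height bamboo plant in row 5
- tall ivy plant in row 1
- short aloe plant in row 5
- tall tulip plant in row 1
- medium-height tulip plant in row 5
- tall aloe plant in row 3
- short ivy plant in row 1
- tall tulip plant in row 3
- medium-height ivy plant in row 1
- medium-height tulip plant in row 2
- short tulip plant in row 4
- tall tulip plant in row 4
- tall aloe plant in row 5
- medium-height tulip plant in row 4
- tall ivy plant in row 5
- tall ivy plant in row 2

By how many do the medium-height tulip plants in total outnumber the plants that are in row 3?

0

medium-height tulip plants: 6.
plants in row 3: 6.
6 − 6 = 0.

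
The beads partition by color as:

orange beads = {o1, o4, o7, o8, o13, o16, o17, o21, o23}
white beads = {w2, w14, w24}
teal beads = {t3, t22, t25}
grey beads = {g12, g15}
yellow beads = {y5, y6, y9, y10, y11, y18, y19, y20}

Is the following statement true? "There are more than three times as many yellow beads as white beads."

False

yellow beads: 8.
white beads: 3.
The claim requires 8 > 3 × 3 = 9, which does not hold.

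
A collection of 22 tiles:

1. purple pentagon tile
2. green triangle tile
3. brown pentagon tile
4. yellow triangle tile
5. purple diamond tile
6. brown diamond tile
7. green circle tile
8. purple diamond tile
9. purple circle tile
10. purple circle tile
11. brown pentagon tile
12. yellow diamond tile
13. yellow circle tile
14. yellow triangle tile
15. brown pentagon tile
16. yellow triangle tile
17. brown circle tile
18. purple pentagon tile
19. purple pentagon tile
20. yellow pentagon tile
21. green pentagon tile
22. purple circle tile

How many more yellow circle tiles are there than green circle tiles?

yellow circle tiles: 1.
green circle tiles: 1.
1 − 1 = 0.

0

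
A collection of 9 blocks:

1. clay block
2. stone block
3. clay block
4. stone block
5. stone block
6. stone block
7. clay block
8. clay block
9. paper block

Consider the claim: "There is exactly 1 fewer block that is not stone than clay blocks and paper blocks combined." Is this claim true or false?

False

There are 5 blocks that are not stone.
clay blocks: 4; paper blocks: 1; combined: 4 + 1 = 5.
The claim requires 5 − 5 (= 0) to equal 1, which does not hold.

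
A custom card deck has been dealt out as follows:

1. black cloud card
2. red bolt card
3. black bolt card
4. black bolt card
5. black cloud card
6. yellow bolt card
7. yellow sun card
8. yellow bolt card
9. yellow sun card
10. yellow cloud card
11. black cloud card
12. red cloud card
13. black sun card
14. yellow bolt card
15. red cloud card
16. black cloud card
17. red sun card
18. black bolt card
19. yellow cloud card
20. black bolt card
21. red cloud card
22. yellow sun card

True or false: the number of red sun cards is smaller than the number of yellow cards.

|red sun cards| = 1.
|yellow cards| = 8.
The claim requires 1 < 8, which holds.

True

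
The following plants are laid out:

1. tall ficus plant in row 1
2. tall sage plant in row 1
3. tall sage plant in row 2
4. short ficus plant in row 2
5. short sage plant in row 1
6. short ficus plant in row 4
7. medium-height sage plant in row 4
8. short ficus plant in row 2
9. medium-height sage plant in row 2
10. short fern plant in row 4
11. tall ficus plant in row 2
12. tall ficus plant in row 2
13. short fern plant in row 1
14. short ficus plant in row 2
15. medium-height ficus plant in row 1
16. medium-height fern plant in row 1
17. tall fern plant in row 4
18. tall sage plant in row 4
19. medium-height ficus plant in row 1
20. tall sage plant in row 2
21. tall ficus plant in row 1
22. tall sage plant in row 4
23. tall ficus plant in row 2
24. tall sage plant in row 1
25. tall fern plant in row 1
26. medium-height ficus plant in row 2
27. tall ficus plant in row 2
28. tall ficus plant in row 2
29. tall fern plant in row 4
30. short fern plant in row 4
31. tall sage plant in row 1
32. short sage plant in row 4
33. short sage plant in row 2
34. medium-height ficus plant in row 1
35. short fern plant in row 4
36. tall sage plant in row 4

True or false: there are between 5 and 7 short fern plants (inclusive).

short fern plants: 4.
The claim requires 5 ≤ 4 ≤ 7, which does not hold.

False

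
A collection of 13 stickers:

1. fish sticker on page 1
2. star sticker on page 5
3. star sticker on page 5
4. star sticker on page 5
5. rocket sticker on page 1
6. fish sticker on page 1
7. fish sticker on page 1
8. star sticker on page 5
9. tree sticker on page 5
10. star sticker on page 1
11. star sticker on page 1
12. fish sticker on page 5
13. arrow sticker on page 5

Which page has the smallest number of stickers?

Counts by page: page 5→7, page 1→6.
The minimum is 6, held uniquely by page 1.

page 1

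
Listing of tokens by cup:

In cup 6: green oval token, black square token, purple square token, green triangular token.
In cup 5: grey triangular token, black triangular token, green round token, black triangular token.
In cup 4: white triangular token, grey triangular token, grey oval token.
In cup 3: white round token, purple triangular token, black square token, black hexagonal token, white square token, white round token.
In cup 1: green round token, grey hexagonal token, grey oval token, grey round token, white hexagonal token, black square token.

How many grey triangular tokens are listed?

2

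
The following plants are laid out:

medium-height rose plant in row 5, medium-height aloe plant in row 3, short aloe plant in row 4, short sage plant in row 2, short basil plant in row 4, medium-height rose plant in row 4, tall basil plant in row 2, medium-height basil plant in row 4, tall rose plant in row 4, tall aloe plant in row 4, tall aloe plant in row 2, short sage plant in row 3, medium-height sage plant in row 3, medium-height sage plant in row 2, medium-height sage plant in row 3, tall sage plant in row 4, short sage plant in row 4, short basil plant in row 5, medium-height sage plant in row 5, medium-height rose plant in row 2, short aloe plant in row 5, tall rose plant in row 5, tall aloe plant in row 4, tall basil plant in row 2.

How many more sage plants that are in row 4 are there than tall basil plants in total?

0

sage plants in row 4: 2.
tall basil plants: 2.
2 − 2 = 0.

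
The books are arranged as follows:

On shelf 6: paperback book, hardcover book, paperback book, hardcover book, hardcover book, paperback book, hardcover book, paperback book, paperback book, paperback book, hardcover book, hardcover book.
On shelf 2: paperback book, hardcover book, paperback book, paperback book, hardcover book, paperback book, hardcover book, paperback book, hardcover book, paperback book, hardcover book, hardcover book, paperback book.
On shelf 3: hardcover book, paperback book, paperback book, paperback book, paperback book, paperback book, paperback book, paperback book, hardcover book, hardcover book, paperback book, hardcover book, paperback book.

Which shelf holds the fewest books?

shelf 6

Counts by shelf: shelf 2→13, shelf 3→13, shelf 6→12.
The minimum is 12, held uniquely by shelf 6.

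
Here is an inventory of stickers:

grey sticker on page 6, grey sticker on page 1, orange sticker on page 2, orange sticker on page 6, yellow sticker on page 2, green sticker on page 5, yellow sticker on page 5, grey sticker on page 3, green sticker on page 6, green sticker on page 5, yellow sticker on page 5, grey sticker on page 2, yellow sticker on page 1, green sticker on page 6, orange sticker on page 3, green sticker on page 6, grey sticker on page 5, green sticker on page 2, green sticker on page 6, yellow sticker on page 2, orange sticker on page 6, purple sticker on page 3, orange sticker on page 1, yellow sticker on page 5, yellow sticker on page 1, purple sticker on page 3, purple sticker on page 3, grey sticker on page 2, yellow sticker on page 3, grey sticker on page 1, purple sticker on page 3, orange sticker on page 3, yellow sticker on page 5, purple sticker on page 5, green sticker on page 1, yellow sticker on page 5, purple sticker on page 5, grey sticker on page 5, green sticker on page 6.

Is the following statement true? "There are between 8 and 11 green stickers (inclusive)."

green stickers: 9.
The claim requires 8 ≤ 9 ≤ 11, which holds.

True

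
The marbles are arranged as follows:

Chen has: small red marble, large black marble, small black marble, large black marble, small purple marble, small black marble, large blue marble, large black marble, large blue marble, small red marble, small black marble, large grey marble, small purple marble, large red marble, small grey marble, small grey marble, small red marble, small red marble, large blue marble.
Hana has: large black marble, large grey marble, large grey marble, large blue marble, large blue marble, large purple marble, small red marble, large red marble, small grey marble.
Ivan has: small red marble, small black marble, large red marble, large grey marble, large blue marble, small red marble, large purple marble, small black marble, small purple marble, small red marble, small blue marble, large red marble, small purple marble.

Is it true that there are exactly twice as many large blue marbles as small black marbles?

There are 6 large blue marbles.
There are 5 small black marbles.
The claim requires 6 = 2 × 5 = 10, which does not hold.

False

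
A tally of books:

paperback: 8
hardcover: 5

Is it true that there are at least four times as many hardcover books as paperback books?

False

|hardcover books| = 5.
|paperback books| = 8.
The claim requires 5 ≥ 4 × 8 = 32, which does not hold.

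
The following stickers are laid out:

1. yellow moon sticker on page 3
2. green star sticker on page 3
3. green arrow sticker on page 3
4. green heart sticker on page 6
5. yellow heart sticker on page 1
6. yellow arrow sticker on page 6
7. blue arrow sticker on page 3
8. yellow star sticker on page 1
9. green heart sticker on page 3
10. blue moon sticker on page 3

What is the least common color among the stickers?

blue

Counts by color: yellow 4, green 4, blue 2.
The minimum is 2, held uniquely by blue.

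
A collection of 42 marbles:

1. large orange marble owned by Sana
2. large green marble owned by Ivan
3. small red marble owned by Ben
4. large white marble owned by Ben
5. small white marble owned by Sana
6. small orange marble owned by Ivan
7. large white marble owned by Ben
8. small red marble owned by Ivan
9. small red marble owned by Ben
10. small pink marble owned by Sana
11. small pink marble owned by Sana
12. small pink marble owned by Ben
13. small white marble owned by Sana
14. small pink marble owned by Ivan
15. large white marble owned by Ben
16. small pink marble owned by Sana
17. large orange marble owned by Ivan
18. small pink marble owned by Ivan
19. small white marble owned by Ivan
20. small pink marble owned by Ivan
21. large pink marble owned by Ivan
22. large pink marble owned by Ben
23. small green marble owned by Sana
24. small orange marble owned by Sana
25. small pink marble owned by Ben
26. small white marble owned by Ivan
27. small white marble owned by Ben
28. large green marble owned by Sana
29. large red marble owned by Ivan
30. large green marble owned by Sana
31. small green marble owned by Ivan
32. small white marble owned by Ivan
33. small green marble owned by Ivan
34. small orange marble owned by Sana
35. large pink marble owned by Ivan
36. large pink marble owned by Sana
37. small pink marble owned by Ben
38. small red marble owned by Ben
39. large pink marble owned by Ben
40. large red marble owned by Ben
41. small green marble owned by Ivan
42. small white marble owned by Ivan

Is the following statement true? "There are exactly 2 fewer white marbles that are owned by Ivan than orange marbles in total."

False

white marbles owned by Ivan: 4.
orange marbles: 5.
The claim requires 5 − 4 (= 1) to equal 2, which does not hold.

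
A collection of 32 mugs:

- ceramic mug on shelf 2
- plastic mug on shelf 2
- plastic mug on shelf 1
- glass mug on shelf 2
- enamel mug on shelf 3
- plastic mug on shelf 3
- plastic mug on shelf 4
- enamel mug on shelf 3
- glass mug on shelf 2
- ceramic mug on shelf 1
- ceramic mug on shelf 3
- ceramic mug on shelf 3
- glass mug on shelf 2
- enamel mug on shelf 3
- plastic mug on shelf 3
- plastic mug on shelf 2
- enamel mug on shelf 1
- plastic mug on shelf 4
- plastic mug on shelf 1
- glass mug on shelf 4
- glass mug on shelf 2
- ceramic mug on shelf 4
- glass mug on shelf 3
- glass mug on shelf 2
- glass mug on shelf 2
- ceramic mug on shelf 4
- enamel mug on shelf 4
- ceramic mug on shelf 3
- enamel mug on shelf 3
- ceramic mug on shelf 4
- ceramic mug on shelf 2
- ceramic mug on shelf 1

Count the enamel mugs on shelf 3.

4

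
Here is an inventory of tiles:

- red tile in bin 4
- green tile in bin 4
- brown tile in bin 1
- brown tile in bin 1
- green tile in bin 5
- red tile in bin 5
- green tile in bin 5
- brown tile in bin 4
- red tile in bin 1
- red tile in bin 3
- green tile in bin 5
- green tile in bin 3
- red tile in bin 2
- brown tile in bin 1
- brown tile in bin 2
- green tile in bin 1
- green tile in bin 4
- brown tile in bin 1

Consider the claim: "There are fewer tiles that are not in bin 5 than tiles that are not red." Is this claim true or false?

There are 14 tiles that are not in bin 5.
There are 13 tiles that are not red.
The claim requires 14 < 13, which does not hold.

False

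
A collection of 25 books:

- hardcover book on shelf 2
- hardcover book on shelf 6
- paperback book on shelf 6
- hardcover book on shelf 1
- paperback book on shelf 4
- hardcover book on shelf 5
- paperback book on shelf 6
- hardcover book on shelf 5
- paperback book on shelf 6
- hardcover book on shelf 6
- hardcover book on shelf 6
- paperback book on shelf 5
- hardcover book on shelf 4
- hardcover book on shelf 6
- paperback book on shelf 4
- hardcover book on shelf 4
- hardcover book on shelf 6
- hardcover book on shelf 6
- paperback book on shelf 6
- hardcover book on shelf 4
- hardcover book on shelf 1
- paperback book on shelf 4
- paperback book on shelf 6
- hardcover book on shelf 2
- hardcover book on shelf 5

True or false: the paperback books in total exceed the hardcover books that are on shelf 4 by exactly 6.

True

paperback books: 9.
hardcover books on shelf 4: 3.
The claim requires 9 − 3 (= 6) to equal 6, which holds.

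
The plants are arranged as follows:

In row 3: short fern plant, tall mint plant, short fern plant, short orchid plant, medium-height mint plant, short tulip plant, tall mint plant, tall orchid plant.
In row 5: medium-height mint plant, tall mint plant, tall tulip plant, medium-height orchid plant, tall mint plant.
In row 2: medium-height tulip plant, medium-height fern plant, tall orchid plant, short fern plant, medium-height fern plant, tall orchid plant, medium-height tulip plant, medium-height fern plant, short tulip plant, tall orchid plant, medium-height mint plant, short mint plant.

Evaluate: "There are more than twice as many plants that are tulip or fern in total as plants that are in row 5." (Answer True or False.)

True

There are 11 plants that are tulip or fern.
There are 5 plants in row 5.
The claim requires 11 > 2 × 5 = 10, which holds.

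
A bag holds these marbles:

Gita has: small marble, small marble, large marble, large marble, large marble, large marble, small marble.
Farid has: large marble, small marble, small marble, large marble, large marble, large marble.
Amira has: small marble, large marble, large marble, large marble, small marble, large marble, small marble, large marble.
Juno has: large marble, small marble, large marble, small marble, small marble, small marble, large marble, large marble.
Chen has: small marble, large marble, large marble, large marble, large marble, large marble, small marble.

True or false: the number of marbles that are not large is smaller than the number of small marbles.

False

|marbles that are not large| = 14.
|small marbles| = 14.
The claim requires 14 < 14, which does not hold.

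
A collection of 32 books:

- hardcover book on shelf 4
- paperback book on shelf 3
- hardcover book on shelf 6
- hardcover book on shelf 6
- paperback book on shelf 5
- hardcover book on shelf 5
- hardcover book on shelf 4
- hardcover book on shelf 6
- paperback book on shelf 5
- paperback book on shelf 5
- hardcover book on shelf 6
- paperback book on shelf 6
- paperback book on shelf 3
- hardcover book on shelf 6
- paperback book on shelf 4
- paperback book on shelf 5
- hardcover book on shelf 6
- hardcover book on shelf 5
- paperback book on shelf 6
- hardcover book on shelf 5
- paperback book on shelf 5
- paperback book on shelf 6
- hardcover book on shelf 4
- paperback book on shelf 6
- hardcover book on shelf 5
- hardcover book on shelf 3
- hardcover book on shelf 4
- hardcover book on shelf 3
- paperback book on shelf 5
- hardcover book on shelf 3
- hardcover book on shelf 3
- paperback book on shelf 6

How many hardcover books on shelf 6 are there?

6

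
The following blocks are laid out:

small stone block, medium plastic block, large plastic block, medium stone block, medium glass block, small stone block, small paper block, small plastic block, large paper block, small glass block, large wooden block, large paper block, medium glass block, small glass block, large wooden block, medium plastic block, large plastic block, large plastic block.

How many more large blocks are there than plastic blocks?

large blocks: 7.
plastic blocks: 6.
7 − 6 = 1.

1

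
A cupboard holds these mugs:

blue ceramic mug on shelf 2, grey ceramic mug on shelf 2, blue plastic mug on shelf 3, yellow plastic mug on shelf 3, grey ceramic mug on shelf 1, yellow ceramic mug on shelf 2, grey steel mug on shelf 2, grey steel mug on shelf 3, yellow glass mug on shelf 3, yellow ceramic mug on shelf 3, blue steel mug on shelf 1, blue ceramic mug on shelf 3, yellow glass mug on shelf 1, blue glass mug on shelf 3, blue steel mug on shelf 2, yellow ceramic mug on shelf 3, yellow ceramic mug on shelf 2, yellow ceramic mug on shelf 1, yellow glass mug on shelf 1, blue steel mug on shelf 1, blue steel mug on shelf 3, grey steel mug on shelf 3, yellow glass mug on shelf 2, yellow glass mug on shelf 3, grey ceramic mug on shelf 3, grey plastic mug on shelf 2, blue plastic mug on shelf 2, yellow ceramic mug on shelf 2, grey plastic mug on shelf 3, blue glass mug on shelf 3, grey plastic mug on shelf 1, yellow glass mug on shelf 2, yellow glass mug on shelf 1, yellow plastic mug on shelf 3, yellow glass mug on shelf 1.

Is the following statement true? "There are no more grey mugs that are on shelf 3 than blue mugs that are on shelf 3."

True

There are 4 grey mugs on shelf 3.
There are 5 blue mugs on shelf 3.
The claim requires 4 ≤ 5, which holds.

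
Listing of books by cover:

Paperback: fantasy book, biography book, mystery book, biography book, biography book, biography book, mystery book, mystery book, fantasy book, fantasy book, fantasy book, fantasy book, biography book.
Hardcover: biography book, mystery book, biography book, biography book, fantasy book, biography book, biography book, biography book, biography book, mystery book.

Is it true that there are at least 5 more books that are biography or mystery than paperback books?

books that are biography or mystery: 17.
paperback books: 13.
The claim requires 17 − 13 = 4 ≥ 5, which does not hold.

False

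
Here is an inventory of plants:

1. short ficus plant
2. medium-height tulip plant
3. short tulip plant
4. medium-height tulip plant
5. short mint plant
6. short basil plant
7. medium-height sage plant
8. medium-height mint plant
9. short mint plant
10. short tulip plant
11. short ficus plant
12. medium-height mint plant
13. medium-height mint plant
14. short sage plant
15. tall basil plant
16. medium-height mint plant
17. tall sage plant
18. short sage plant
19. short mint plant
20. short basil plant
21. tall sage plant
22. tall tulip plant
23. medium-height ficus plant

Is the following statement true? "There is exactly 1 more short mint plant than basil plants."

False

|short mint plants| = 3.
|basil plants| = 3.
The claim requires 3 − 3 (= 0) to equal 1, which does not hold.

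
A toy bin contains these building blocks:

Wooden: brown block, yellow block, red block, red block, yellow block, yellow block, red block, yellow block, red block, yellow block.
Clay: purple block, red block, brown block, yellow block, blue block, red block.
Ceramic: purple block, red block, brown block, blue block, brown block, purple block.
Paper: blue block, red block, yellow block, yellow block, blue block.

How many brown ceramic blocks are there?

2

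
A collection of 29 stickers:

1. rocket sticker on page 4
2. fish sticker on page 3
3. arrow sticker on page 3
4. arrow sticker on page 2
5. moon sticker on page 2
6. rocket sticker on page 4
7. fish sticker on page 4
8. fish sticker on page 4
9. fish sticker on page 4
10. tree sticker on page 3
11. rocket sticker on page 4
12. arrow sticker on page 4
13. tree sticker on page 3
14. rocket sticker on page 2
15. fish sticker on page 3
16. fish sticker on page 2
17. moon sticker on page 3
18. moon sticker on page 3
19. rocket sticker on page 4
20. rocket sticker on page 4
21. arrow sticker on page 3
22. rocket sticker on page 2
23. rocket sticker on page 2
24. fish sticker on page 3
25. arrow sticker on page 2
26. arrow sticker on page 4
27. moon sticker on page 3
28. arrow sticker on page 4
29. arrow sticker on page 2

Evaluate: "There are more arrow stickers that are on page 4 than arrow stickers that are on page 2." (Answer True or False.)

arrow stickers on page 4: 3.
arrow stickers on page 2: 3.
The claim requires 3 > 3, which does not hold.

False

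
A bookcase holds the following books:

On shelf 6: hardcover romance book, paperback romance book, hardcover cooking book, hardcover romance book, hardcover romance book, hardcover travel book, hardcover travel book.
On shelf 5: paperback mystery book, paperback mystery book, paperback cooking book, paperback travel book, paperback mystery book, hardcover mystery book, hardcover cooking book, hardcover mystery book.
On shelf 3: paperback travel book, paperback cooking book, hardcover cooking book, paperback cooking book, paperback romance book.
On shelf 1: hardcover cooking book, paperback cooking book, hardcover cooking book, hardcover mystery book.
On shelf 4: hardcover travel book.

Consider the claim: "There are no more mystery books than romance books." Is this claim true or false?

False

mystery books: 6.
romance books: 5.
The claim requires 6 ≤ 5, which does not hold.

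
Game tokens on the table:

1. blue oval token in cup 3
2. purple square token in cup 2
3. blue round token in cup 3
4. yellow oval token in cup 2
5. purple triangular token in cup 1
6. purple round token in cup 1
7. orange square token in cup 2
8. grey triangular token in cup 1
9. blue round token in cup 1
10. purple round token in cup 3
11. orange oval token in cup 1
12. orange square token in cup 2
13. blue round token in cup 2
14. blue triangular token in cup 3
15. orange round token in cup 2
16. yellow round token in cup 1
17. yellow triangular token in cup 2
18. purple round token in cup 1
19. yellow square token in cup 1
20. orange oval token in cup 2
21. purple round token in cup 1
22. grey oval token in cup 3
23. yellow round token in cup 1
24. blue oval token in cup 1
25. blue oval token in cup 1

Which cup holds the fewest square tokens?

cup 3

Counts by cup (restricted to square tokens): cup 2→3, cup 1→1, cup 3→0.
The minimum is 0, held uniquely by cup 3.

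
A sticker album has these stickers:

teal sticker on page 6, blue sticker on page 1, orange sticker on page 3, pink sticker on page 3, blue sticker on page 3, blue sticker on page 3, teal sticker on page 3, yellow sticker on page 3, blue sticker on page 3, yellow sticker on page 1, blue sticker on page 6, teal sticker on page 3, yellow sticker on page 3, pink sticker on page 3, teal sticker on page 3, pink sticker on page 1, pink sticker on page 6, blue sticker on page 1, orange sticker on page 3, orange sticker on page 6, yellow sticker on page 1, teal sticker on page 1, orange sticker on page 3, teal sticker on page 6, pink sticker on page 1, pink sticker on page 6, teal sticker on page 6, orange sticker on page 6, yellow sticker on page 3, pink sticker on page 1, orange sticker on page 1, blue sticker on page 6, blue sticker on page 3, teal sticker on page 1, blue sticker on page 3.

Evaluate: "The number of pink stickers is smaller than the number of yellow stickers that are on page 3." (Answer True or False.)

There are 7 pink stickers.
There are 3 yellow stickers on page 3.
The claim requires 7 < 3, which does not hold.

False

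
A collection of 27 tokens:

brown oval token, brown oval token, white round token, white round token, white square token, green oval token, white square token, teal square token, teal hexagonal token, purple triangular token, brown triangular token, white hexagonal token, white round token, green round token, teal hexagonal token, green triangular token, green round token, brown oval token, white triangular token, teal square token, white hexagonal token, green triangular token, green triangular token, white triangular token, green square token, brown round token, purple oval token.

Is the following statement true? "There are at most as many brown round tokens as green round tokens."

True

brown round tokens: 1.
green round tokens: 2.
The claim requires 1 ≤ 2, which holds.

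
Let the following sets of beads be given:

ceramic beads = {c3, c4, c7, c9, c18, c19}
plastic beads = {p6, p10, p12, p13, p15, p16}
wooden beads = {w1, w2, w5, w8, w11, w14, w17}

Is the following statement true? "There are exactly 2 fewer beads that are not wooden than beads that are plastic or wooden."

|beads that are not wooden| = 12.
|beads that are plastic or wooden| = 13.
The claim requires 13 − 12 (= 1) to equal 2, which does not hold.

False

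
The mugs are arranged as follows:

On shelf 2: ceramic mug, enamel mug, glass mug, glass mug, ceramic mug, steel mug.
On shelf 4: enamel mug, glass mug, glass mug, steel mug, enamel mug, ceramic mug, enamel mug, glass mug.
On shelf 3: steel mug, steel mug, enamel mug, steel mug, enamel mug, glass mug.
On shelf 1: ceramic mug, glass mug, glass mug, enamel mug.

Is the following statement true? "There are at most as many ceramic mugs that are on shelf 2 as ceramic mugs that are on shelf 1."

False

|ceramic mugs on shelf 2| = 2.
|ceramic mugs on shelf 1| = 1.
The claim requires 2 ≤ 1, which does not hold.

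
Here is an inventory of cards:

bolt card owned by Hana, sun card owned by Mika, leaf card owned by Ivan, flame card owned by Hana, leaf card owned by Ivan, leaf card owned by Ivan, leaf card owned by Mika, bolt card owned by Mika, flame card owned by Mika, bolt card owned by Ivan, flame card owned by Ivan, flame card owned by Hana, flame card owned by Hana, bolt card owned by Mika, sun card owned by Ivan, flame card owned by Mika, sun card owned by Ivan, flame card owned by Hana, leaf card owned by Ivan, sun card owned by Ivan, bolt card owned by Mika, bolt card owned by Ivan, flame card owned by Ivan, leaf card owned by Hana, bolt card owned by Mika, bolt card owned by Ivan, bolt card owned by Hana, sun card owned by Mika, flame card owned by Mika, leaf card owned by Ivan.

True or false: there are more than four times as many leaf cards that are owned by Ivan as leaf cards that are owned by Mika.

leaf cards owned by Ivan: 5.
leaf cards owned by Mika: 1.
The claim requires 5 > 4 × 1 = 4, which holds.

True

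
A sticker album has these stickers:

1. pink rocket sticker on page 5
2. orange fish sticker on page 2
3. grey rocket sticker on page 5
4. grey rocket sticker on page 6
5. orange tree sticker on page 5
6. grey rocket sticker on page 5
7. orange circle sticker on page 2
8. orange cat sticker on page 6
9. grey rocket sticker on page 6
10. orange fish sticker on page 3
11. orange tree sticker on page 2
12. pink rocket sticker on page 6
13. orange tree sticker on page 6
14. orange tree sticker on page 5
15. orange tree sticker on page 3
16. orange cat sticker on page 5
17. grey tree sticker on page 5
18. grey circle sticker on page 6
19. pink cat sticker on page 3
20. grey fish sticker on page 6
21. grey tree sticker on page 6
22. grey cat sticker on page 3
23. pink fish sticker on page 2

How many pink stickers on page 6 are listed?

1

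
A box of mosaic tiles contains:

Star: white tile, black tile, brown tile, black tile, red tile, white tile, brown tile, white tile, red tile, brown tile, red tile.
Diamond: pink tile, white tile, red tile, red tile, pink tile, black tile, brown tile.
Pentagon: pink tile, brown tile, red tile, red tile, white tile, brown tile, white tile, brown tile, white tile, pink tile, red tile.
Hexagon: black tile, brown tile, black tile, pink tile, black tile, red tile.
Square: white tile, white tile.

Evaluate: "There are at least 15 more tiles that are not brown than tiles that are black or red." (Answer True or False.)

tiles that are not brown: 29.
tiles that are black or red: 15.
The claim requires 29 − 15 = 14 ≥ 15, which does not hold.

False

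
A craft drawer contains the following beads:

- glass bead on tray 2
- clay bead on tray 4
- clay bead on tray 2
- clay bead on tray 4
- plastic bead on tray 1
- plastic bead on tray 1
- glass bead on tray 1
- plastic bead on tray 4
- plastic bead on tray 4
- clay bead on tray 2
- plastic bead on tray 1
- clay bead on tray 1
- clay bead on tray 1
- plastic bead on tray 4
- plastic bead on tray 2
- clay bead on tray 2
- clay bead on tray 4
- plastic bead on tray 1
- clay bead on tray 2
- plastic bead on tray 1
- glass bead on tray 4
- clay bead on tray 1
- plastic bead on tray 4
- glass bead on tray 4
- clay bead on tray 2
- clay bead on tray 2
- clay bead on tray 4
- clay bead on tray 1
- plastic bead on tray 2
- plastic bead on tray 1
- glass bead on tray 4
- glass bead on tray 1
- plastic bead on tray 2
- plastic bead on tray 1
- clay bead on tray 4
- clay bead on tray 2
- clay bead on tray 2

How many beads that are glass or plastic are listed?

glass: 6; plastic: 14; together 6 + 14 = 20.

20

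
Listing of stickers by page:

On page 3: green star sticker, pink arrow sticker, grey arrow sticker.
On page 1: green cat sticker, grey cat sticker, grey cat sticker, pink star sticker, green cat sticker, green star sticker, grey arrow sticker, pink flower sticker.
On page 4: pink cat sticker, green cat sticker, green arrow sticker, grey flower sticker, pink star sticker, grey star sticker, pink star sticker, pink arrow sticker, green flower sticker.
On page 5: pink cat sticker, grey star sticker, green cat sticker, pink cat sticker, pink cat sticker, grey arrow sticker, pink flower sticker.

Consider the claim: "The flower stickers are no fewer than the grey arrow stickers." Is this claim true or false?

There are 4 flower stickers.
There are 3 grey arrow stickers.
The claim requires 4 ≥ 3, which holds.

True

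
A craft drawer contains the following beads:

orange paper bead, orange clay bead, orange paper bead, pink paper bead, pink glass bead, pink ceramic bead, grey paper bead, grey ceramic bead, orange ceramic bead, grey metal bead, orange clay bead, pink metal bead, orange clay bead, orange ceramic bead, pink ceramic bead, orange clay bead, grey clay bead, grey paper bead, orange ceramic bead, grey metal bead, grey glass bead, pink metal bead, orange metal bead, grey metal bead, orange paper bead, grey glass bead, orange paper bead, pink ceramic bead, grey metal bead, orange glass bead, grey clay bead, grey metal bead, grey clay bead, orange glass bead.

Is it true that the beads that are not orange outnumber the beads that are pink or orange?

|beads that are not orange| = 20.
|beads that are pink or orange| = 21.
The claim requires 20 > 21, which does not hold.

False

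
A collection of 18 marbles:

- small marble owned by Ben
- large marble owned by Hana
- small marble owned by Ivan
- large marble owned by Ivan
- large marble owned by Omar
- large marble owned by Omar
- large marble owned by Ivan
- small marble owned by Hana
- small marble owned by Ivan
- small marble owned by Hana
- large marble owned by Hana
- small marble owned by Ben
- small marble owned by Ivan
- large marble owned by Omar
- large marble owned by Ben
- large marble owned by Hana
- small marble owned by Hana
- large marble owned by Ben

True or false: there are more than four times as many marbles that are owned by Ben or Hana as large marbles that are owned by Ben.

True

Count of marbles owned by Ben or Hana: 10.
Count of large marbles owned by Ben: 2.
The claim requires 10 > 4 × 2 = 8, which holds.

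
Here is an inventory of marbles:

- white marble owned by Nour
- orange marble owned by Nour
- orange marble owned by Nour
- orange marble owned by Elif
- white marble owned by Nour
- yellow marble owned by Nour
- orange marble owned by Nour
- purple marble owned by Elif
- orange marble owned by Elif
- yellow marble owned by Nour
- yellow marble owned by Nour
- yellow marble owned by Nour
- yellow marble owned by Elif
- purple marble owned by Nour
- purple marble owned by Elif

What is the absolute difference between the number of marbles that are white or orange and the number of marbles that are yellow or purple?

marbles that are white or orange: 7. marbles that are yellow or purple: 8.
|7 − 8| = 8 − 7 = 1.

1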